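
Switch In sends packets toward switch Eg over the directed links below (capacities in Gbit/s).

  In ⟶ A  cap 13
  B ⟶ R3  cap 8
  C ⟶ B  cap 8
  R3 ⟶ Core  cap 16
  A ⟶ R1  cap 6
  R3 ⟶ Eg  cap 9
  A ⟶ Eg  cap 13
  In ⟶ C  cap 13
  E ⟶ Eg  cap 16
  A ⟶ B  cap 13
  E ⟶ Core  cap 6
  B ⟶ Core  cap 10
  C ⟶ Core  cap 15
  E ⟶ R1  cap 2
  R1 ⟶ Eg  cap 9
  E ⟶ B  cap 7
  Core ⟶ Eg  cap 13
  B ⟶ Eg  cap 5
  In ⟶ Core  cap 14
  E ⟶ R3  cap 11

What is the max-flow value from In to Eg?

34

Augment In→A→Eg: bottleneck 13, flow now 13.
Augment In→Core→Eg: bottleneck 13, flow now 26.
Augment In→C→B→Eg: bottleneck 5, flow now 31.
Augment In→C→B→R3→Eg: bottleneck 3, flow now 34.
No augmenting path remains; maximum flow = 34.
In the residual graph, reachable from In: {In, C, Core}.
Min-cut edges: In→A (13), C→B (8), Core→Eg (13); capacity 13 + 8 + 13 = 34.
This cut is saturated, so no flow can exceed 34.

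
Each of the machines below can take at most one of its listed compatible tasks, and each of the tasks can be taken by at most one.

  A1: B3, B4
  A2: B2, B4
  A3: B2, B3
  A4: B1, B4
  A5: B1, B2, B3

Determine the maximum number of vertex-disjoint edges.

Unit-capacity flow: source→left, listed edges, right→sink; max matching = max flow.
Augmenting path A1→B3 (+1); matched 1.
Augmenting path A2→B2 (+1); matched 2.
Augmenting path A4→B1 (+1); matched 3.
Augmenting path A3→B2→A2→B4 (+1); matched 4.
No augmenting path remains; maximum matching = 4.
König certificate: {B1, B2, B3, B4} is a vertex cover of size 4 (every listed pair touches it), so no matching can be larger.

4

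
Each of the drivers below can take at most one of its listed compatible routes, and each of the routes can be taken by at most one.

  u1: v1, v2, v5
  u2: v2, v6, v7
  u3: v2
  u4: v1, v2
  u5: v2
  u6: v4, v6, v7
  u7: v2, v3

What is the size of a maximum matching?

Unit-capacity flow: source→left, listed edges, right→sink; max matching = max flow.
Augmenting path u1→v1 (+1); matched 1.
Augmenting path u2→v2 (+1); matched 2.
Augmenting path u6→v4 (+1); matched 3.
Augmenting path u7→v3 (+1); matched 4.
Augmenting path u3→v2→u2→v6 (+1); matched 5.
Augmenting path u4→v1→u1→v5 (+1); matched 6.
No augmenting path remains; maximum matching = 6.
König certificate: {u1, u2, u4, u6, u7, v2} is a vertex cover of size 6 (every listed pair touches it), so no matching can be larger.

6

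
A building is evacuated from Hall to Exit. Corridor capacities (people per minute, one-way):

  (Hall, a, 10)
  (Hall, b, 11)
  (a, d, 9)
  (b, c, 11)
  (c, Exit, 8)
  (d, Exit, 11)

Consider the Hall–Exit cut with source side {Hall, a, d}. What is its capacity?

Edges leaving {Hall, a, d}: Hall→b (11), d→Exit (11).
Cut capacity = 11 + 11 = 22.

22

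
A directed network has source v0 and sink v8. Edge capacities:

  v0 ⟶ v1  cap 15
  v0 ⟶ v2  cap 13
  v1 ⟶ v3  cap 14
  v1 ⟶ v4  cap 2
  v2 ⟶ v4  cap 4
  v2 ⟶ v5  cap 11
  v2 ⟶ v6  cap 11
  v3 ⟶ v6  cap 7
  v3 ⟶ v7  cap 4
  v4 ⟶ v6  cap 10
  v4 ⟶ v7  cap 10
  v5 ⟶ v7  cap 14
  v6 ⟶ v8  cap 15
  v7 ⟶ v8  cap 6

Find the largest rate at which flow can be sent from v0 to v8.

21

Augment v0→v2→v6→v8: bottleneck 11, flow now 11.
Augment v0→v1→v3→v6→v8: bottleneck 4, flow now 15.
Augment v0→v1→v3→v7→v8: bottleneck 4, flow now 19.
Augment v0→v1→v4→v7→v8: bottleneck 2, flow now 21.
No augmenting path remains; maximum flow = 21.
In the residual graph, reachable from v0: {v0, v1, v2, v3, v4, v5, v6, v7}.
Min-cut edges: v6→v8 (15), v7→v8 (6); capacity 15 + 6 = 21.
This cut is saturated, so no flow can exceed 21.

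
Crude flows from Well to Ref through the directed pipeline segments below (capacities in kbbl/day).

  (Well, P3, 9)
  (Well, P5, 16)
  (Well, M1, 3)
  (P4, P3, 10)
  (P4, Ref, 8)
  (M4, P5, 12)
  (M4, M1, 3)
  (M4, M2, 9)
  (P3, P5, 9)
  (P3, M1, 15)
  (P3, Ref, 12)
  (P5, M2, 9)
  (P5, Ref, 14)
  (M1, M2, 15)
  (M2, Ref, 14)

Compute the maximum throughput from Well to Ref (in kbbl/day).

Augment Well→P3→Ref: bottleneck 9, flow now 9.
Augment Well→P5→Ref: bottleneck 14, flow now 23.
Augment Well→P5→M2→Ref: bottleneck 2, flow now 25.
Augment Well→M1→M2→Ref: bottleneck 3, flow now 28.
No augmenting path remains; maximum flow = 28.
In the residual graph, reachable from Well: {Well}.
Min-cut edges: Well→P3 (9), Well→P5 (16), Well→M1 (3); capacity 9 + 16 + 3 = 28.
This cut is saturated, so no flow can exceed 28.

28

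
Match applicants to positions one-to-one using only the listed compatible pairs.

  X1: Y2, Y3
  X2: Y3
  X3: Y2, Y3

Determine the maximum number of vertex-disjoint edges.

2

Unit-capacity flow: source→left, listed edges, right→sink; max matching = max flow.
Augmenting path X1→Y2 (+1); matched 1.
Augmenting path X2→Y3 (+1); matched 2.
No augmenting path remains; maximum matching = 2.
König certificate: {Y2, Y3} is a vertex cover of size 2 (every listed pair touches it), so no matching can be larger.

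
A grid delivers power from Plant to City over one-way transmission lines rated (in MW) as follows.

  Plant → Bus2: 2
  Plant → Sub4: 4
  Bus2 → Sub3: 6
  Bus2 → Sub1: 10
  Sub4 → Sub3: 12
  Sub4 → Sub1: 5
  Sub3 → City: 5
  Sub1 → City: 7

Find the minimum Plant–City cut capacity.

6

Augment Plant→Bus2→Sub3→City: bottleneck 2, flow now 2.
Augment Plant→Sub4→Sub3→City: bottleneck 3, flow now 5.
Augment Plant→Sub4→Sub1→City: bottleneck 1, flow now 6.
No augmenting path remains; maximum flow = 6.
By max-flow min-cut, the minimum cut capacity equals the max flow.
In the residual graph, reachable from Plant: {Plant}.
Min-cut edges: Plant→Bus2 (2), Plant→Sub4 (4); capacity 2 + 4 = 6.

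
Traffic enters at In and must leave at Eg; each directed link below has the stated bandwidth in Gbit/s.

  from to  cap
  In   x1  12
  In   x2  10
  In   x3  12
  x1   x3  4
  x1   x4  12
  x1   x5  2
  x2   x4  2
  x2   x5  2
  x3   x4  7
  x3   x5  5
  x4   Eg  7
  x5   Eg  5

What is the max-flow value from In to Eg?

Augment In→x1→x4→Eg: bottleneck 7, flow now 7.
Augment In→x1→x5→Eg: bottleneck 2, flow now 9.
Augment In→x2→x5→Eg: bottleneck 2, flow now 11.
Augment In→x3→x5→Eg: bottleneck 1, flow now 12.
No augmenting path remains; maximum flow = 12.
In the residual graph, reachable from In: {In, x1, x2, x3, x4, x5}.
Min-cut edges: x4→Eg (7), x5→Eg (5); capacity 7 + 5 = 12.
This cut is saturated, so no flow can exceed 12.

12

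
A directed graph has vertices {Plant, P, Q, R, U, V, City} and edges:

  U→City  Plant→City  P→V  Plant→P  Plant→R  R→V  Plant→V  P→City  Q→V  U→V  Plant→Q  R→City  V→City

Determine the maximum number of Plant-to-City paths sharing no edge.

Assign every edge capacity 1; by Menger, the answer equals the max flow.
Path Plant→City (+1); total 1.
Path Plant→P→City (+1); total 2.
Path Plant→R→City (+1); total 3.
Path Plant→V→City (+1); total 4.
No residual Plant→City path; max flow = 4.
Certifying cut of size 4: {Plant→City, Plant→P, Plant→R, V→City}.

4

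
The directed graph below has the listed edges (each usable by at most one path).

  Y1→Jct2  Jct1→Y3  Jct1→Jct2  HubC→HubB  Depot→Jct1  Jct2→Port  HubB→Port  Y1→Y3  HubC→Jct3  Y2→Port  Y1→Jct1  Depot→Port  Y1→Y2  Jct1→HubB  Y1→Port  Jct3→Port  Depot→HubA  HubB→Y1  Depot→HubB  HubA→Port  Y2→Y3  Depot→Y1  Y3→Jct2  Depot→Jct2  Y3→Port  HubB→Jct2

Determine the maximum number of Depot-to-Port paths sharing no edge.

6

Assign every edge capacity 1; by Menger, the answer equals the max flow.
Path Depot→Port (+1); total 1.
Path Depot→HubA→Port (+1); total 2.
Path Depot→HubB→Port (+1); total 3.
Path Depot→Y1→Port (+1); total 4.
Path Depot→Jct2→Port (+1); total 5.
Path Depot→Jct1→Y3→Port (+1); total 6.
No residual Depot→Port path; max flow = 6.
Certifying cut of size 6: {Depot→HubA, Depot→HubB, Depot→Jct1, Depot→Jct2, Depot→Port, Depot→Y1}.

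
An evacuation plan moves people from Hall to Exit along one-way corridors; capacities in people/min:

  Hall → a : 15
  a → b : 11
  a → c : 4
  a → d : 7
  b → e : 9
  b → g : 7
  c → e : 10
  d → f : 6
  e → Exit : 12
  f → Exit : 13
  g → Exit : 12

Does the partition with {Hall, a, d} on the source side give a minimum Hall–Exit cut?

Given cut capacity: 11 + 4 + 6 = 21.
Augment Hall→a→b→e→Exit: bottleneck 9, flow now 9.
Augment Hall→a→b→g→Exit: bottleneck 2, flow now 11.
Augment Hall→a→c→e→Exit: bottleneck 3, flow now 14.
Augment Hall→a→d→f→Exit: bottleneck 1, flow now 15.
No augmenting path remains; maximum flow = 15.
In the residual graph, reachable from Hall: {Hall}.
Min-cut edges: Hall→a (15); capacity 15 = 15.
Cut capacity 21 exceeds the max flow 15, so it is not minimum.

No — its capacity is 21, but the minimum cut has capacity 15.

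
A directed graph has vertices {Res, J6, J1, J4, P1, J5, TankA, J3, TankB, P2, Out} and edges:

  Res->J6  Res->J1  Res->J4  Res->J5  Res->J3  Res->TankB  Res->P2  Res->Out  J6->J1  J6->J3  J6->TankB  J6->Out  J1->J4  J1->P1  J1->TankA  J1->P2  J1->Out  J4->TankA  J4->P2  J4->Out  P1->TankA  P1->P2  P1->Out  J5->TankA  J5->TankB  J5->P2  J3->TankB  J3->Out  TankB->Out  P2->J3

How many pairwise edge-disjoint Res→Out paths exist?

6

Assign every edge capacity 1; by Menger, the answer equals the max flow.
Path Res→Out (+1); total 1.
Path Res→J6→Out (+1); total 2.
Path Res→J1→Out (+1); total 3.
Path Res→J4→Out (+1); total 4.
Path Res→J3→Out (+1); total 5.
Path Res→TankB→Out (+1); total 6.
No residual Res→Out path; max flow = 6.
Certifying cut of size 6: {J3→Out, Res→J1, Res→J4, Res→J6, Res→Out, TankB→Out}.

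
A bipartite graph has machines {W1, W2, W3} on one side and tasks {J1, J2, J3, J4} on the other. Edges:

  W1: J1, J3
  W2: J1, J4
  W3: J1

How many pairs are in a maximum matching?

Unit-capacity flow: source→left, listed edges, right→sink; max matching = max flow.
Augmenting path W1→J1 (+1); matched 1.
Augmenting path W2→J4 (+1); matched 2.
Augmenting path W3→J1→W1→J3 (+1); matched 3.
No augmenting path remains; maximum matching = 3.
König certificate: {W1, W2, W3} is a vertex cover of size 3 (every listed pair touches it), so no matching can be larger.

3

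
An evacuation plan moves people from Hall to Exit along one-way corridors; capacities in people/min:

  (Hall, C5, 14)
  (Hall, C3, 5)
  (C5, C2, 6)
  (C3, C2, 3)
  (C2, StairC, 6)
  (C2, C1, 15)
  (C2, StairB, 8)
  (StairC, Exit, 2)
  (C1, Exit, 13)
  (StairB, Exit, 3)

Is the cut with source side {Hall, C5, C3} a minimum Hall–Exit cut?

Yes — it is a minimum cut (capacity 9).

Given cut capacity: 6 + 3 = 9.
Augment Hall→C5→C2→StairC→Exit: bottleneck 2, flow now 2.
Augment Hall→C5→C2→C1→Exit: bottleneck 4, flow now 6.
Augment Hall→C3→C2→C1→Exit: bottleneck 3, flow now 9.
No augmenting path remains; maximum flow = 9.
Cut capacity 9 equals the max flow, so it is a minimum cut.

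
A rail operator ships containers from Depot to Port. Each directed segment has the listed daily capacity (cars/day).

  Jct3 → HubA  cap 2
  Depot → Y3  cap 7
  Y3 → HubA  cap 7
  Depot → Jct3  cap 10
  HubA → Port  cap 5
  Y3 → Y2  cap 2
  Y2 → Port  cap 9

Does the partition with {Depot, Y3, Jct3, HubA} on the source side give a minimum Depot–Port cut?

Yes — it is a minimum cut (capacity 7).

Given cut capacity: 2 + 5 = 7.
Augment Depot→Y3→Y2→Port: bottleneck 2, flow now 2.
Augment Depot→Y3→HubA→Port: bottleneck 5, flow now 7.
No augmenting path remains; maximum flow = 7.
Cut capacity 7 equals the max flow, so it is a minimum cut.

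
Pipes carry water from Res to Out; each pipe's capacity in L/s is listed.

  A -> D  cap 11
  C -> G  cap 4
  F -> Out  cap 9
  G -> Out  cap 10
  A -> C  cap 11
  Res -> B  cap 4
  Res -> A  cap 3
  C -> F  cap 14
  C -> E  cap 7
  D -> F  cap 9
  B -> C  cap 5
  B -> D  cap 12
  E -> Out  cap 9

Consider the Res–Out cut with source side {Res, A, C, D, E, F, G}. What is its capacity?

32

Edges leaving {Res, A, C, D, E, F, G}: Res→B (4), E→Out (9), F→Out (9), G→Out (10).
Cut capacity = 4 + 9 + 9 + 10 = 32.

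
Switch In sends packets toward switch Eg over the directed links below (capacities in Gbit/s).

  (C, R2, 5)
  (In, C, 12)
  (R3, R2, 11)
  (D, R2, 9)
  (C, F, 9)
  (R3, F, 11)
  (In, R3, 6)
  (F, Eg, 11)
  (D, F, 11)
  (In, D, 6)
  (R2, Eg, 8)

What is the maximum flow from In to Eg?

Augment In→R3→F→Eg: bottleneck 6, flow now 6.
Augment In→C→F→Eg: bottleneck 5, flow now 11.
Augment In→C→R2→Eg: bottleneck 5, flow now 16.
Augment In→D→R2→Eg: bottleneck 3, flow now 19.
No augmenting path remains; maximum flow = 19.
In the residual graph, reachable from In: {In, R3, C, D, F, R2}.
Min-cut edges: F→Eg (11), R2→Eg (8); capacity 11 + 8 = 19.
This cut is saturated, so no flow can exceed 19.

19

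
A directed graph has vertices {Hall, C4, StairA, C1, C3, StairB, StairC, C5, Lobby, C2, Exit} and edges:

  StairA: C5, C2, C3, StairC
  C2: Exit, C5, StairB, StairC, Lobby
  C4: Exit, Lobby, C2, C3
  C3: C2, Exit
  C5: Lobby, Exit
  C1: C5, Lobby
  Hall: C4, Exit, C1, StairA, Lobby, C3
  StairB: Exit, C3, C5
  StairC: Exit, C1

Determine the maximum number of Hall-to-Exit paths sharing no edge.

5

Assign every edge capacity 1; by Menger, the answer equals the max flow.
Path Hall→Exit (+1); total 1.
Path Hall→C4→Exit (+1); total 2.
Path Hall→C3→Exit (+1); total 3.
Path Hall→StairA→StairC→Exit (+1); total 4.
Path Hall→C1→C5→Exit (+1); total 5.
No residual Hall→Exit path; max flow = 5.
Certifying cut of size 5: {Hall→C1, Hall→C3, Hall→C4, Hall→Exit, Hall→StairA}.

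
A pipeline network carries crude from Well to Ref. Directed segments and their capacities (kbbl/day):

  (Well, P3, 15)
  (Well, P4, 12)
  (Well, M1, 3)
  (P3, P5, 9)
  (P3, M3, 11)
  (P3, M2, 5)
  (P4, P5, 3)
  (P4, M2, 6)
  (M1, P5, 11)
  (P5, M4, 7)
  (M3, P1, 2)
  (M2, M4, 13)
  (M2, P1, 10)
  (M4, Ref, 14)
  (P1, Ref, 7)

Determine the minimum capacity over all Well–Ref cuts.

20

Augment Well→P3→P5→M4→Ref: bottleneck 7, flow now 7.
Augment Well→P3→M3→P1→Ref: bottleneck 2, flow now 9.
Augment Well→P3→M2→M4→Ref: bottleneck 5, flow now 14.
Augment Well→P4→M2→M4→Ref: bottleneck 2, flow now 16.
Augment Well→P4→M2→P1→Ref: bottleneck 4, flow now 20.
No augmenting path remains; maximum flow = 20.
By max-flow min-cut, the minimum cut capacity equals the max flow.
In the residual graph, reachable from Well: {Well, P3, P4, M1, P5, M3}.
Min-cut edges: P3→M2 (5), P4→M2 (6), P5→M4 (7), M3→P1 (2); capacity 5 + 6 + 7 + 2 = 20.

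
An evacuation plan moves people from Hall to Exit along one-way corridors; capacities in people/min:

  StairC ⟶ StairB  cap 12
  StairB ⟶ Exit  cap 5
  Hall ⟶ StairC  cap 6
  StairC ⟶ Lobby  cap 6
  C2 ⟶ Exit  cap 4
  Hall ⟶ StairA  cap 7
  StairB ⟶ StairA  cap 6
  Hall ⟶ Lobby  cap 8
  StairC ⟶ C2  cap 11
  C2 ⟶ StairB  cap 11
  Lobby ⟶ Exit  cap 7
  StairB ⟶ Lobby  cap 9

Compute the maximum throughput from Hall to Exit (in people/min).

13

Augment Hall→Lobby→Exit: bottleneck 7, flow now 7.
Augment Hall→StairC→C2→Exit: bottleneck 4, flow now 11.
Augment Hall→StairC→StairB→Exit: bottleneck 2, flow now 13.
No augmenting path remains; maximum flow = 13.
In the residual graph, reachable from Hall: {Hall, StairA, Lobby}.
Min-cut edges: Hall→StairC (6), Lobby→Exit (7); capacity 6 + 7 = 13.
This cut is saturated, so no flow can exceed 13.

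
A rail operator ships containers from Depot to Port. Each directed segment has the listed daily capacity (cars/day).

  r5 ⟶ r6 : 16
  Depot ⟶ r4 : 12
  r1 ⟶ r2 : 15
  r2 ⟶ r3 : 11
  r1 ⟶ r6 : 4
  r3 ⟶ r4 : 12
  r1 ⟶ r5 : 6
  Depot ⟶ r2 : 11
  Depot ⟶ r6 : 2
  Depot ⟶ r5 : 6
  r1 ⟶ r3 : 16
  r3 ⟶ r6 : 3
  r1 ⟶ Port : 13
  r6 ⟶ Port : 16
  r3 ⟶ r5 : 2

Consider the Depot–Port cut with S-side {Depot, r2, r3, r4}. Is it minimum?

Yes — it is a minimum cut (capacity 13).

Given cut capacity: 6 + 2 + 2 + 3 = 13.
Augment Depot→r6→Port: bottleneck 2, flow now 2.
Augment Depot→r5→r6→Port: bottleneck 6, flow now 8.
Augment Depot→r2→r3→r6→Port: bottleneck 3, flow now 11.
Augment Depot→r2→r3→r5→r6→Port: bottleneck 2, flow now 13.
No augmenting path remains; maximum flow = 13.
Cut capacity 13 equals the max flow, so it is a minimum cut.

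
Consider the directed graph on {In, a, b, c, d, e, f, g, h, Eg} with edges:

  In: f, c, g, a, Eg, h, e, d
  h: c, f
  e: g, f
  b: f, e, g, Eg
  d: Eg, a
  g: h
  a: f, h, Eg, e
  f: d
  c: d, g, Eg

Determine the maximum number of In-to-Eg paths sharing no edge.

4

Assign every edge capacity 1; by Menger, the answer equals the max flow.
Path In→Eg (+1); total 1.
Path In→a→Eg (+1); total 2.
Path In→c→Eg (+1); total 3.
Path In→d→Eg (+1); total 4.
No residual In→Eg path; max flow = 4.
Certifying cut of size 4: {In→Eg, a→Eg, c→Eg, d→Eg}.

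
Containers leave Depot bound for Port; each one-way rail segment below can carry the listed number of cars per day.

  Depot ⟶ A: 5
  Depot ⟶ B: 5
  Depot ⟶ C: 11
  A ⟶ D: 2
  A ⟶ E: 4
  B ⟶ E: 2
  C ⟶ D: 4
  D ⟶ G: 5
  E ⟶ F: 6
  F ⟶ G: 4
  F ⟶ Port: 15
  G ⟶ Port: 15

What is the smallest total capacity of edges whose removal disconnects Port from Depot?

Augment Depot→A→D→G→Port: bottleneck 2, flow now 2.
Augment Depot→A→E→F→Port: bottleneck 3, flow now 5.
Augment Depot→B→E→F→Port: bottleneck 2, flow now 7.
Augment Depot→C→D→G→Port: bottleneck 3, flow now 10.
Augment Depot→C→D→A→E→F→Port: bottleneck 1, flow now 11. (uses reverse residual edge)
No augmenting path remains; maximum flow = 11.
By max-flow min-cut, the minimum cut capacity equals the max flow.
In the residual graph, reachable from Depot: {Depot, B, C}.
Min-cut edges: Depot→A (5), B→E (2), C→D (4); capacity 5 + 2 + 4 = 11.

11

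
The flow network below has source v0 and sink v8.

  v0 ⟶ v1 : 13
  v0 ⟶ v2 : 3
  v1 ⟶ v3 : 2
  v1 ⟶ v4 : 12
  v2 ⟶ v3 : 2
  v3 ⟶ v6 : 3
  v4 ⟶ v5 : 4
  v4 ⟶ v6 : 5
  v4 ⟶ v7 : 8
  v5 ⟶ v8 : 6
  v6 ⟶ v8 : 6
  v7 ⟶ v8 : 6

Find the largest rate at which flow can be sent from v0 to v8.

15

Augment v0→v1→v3→v6→v8: bottleneck 2, flow now 2.
Augment v0→v1→v4→v5→v8: bottleneck 4, flow now 6.
Augment v0→v1→v4→v6→v8: bottleneck 4, flow now 10.
Augment v0→v1→v4→v7→v8: bottleneck 3, flow now 13.
Augment v0→v2→v3→v1→v4→v7→v8: bottleneck 1, flow now 14. (uses reverse residual edge)
Augment v0→v2→v3→v6→v4→v7→v8: bottleneck 1, flow now 15. (uses reverse residual edge)
No augmenting path remains; maximum flow = 15.
In the residual graph, reachable from v0: {v0, v2}.
Min-cut edges: v0→v1 (13), v2→v3 (2); capacity 13 + 2 = 15.
This cut is saturated, so no flow can exceed 15.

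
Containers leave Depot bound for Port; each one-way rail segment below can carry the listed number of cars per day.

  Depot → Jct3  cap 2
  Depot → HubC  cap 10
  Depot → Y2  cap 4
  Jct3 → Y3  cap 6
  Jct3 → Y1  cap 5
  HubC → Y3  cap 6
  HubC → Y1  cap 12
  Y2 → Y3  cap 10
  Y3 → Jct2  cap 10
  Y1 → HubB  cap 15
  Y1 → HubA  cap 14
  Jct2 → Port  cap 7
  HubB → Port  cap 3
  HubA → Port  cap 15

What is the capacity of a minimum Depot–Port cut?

16

Augment Depot→Jct3→Y3→Jct2→Port: bottleneck 2, flow now 2.
Augment Depot→HubC→Y3→Jct2→Port: bottleneck 5, flow now 7.
Augment Depot→HubC→Y1→HubB→Port: bottleneck 3, flow now 10.
Augment Depot→HubC→Y1→HubA→Port: bottleneck 2, flow now 12.
Augment Depot→Y2→Y3→Jct3→Y1→HubA→Port: bottleneck 2, flow now 14. (uses reverse residual edge)
Augment Depot→Y2→Y3→HubC→Y1→HubA→Port: bottleneck 2, flow now 16. (uses reverse residual edge)
No augmenting path remains; maximum flow = 16.
By max-flow min-cut, the minimum cut capacity equals the max flow.
In the residual graph, reachable from Depot: {Depot}.
Min-cut edges: Depot→Jct3 (2), Depot→HubC (10), Depot→Y2 (4); capacity 2 + 10 + 4 = 16.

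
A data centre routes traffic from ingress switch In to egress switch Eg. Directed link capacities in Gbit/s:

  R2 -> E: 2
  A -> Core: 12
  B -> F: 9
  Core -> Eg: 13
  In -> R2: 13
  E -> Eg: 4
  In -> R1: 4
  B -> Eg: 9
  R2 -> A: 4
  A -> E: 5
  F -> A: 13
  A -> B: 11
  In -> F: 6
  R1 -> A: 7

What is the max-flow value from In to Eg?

Augment In→R2→E→Eg: bottleneck 2, flow now 2.
Augment In→F→A→Core→Eg: bottleneck 6, flow now 8.
Augment In→R1→A→Core→Eg: bottleneck 4, flow now 12.
Augment In→R2→A→Core→Eg: bottleneck 2, flow now 14.
Augment In→R2→A→E→Eg: bottleneck 2, flow now 16.
No augmenting path remains; maximum flow = 16.
In the residual graph, reachable from In: {In, R2}.
Min-cut edges: In→F (6), In→R1 (4), R2→A (4), R2→E (2); capacity 6 + 4 + 4 + 2 = 16.
This cut is saturated, so no flow can exceed 16.

16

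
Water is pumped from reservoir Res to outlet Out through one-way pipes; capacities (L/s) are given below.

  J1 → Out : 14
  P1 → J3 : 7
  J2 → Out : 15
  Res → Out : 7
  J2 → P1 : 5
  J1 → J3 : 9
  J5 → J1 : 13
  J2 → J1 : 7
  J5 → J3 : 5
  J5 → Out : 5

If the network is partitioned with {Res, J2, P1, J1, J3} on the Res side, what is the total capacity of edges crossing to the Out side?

36

Edges leaving {Res, J2, P1, J1, J3}: Res→Out (7), J2→Out (15), J1→Out (14).
Cut capacity = 7 + 15 + 14 = 36.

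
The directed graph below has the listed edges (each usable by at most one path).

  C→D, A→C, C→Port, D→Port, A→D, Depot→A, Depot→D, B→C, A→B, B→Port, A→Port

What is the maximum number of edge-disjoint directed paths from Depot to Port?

2

Assign every edge capacity 1; by Menger, the answer equals the max flow.
Path Depot→A→Port (+1); total 1.
Path Depot→D→Port (+1); total 2.
No residual Depot→Port path; max flow = 2.
Certifying cut of size 2: {Depot→A, Depot→D}.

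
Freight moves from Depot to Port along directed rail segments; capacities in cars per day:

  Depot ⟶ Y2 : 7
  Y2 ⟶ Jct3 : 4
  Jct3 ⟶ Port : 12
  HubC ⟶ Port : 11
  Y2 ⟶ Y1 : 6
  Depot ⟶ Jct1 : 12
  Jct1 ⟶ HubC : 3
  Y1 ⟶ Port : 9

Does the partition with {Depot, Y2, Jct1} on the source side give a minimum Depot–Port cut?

Given cut capacity: 4 + 6 + 3 = 13.
Augment Depot→Y2→Jct3→Port: bottleneck 4, flow now 4.
Augment Depot→Y2→Y1→Port: bottleneck 3, flow now 7.
Augment Depot→Jct1→HubC→Port: bottleneck 3, flow now 10.
No augmenting path remains; maximum flow = 10.
In the residual graph, reachable from Depot: {Depot, Jct1}.
Min-cut edges: Depot→Y2 (7), Jct1→HubC (3); capacity 7 + 3 = 10.
Cut capacity 13 exceeds the max flow 10, so it is not minimum.

No — its capacity is 13, but the minimum cut has capacity 10.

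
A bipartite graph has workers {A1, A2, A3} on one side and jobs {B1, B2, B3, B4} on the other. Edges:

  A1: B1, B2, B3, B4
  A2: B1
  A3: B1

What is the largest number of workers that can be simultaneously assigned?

2

Unit-capacity flow: source→left, listed edges, right→sink; max matching = max flow.
Augmenting path A1→B1 (+1); matched 1.
Augmenting path A2→B1→A1→B2 (+1); matched 2.
No augmenting path remains; maximum matching = 2.
König certificate: {A1, B1} is a vertex cover of size 2 (every listed pair touches it), so no matching can be larger.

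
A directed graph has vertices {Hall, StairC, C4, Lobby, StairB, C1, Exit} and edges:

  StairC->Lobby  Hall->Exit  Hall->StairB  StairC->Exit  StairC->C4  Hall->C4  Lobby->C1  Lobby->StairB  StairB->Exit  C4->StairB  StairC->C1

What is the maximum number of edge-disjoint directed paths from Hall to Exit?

Assign every edge capacity 1; by Menger, the answer equals the max flow.
Path Hall→Exit (+1); total 1.
Path Hall→StairB→Exit (+1); total 2.
No residual Hall→Exit path; max flow = 2.
Certifying cut of size 2: {Hall→Exit, StairB→Exit}.

2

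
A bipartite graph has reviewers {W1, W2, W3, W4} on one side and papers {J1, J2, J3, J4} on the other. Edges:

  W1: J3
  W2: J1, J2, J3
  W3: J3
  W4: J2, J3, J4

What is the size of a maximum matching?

Unit-capacity flow: source→left, listed edges, right→sink; max matching = max flow.
Augmenting path W1→J3 (+1); matched 1.
Augmenting path W2→J1 (+1); matched 2.
Augmenting path W4→J2 (+1); matched 3.
No augmenting path remains; maximum matching = 3.
König certificate: {W2, W4, J3} is a vertex cover of size 3 (every listed pair touches it), so no matching can be larger.

3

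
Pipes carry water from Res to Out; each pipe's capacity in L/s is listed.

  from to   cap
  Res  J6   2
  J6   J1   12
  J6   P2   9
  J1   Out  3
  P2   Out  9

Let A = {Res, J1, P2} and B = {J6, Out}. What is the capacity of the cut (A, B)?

14

Edges leaving {Res, J1, P2}: Res→J6 (2), J1→Out (3), P2→Out (9).
Cut capacity = 2 + 3 + 9 = 14.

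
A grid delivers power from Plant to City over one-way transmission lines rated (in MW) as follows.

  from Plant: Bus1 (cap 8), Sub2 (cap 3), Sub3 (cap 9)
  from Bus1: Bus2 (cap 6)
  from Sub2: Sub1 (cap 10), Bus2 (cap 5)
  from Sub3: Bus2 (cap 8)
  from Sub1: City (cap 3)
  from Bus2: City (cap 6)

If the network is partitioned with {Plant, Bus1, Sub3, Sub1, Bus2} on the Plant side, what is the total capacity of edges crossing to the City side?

12

Edges leaving {Plant, Bus1, Sub3, Sub1, Bus2}: Plant→Sub2 (3), Sub1→City (3), Bus2→City (6).
Cut capacity = 3 + 3 + 6 = 12.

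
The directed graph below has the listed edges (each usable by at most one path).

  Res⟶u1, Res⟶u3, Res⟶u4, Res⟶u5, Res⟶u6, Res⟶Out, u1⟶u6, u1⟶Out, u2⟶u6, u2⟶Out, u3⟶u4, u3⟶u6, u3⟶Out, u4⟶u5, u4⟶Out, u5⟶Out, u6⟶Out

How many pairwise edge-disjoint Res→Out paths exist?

Assign every edge capacity 1; by Menger, the answer equals the max flow.
Path Res→Out (+1); total 1.
Path Res→u1→Out (+1); total 2.
Path Res→u3→Out (+1); total 3.
Path Res→u4→Out (+1); total 4.
Path Res→u5→Out (+1); total 5.
Path Res→u6→Out (+1); total 6.
No residual Res→Out path; max flow = 6.
Certifying cut of size 6: {Res→Out, Res→u1, Res→u3, Res→u4, Res→u5, Res→u6}.

6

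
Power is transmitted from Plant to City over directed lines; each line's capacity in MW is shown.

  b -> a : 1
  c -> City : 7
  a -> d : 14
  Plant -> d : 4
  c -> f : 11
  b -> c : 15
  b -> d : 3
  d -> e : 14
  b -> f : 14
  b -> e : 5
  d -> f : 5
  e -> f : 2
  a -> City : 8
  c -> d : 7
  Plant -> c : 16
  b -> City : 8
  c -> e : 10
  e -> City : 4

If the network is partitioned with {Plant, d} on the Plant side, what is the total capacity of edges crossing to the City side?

35

Edges leaving {Plant, d}: Plant→c (16), d→e (14), d→f (5).
Cut capacity = 16 + 14 + 5 = 35.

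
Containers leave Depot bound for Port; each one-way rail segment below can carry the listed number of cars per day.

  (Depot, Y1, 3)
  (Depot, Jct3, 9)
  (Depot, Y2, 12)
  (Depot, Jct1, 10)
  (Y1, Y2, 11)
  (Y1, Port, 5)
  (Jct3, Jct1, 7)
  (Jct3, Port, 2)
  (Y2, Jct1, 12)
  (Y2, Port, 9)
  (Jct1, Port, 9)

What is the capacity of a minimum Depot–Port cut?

Augment Depot→Y1→Port: bottleneck 3, flow now 3.
Augment Depot→Jct3→Port: bottleneck 2, flow now 5.
Augment Depot→Y2→Port: bottleneck 9, flow now 14.
Augment Depot→Jct1→Port: bottleneck 9, flow now 23.
No augmenting path remains; maximum flow = 23.
By max-flow min-cut, the minimum cut capacity equals the max flow.
In the residual graph, reachable from Depot: {Depot, Jct3, Y2, Jct1}.
Min-cut edges: Depot→Y1 (3), Jct3→Port (2), Y2→Port (9), Jct1→Port (9); capacity 3 + 2 + 9 + 9 = 23.

23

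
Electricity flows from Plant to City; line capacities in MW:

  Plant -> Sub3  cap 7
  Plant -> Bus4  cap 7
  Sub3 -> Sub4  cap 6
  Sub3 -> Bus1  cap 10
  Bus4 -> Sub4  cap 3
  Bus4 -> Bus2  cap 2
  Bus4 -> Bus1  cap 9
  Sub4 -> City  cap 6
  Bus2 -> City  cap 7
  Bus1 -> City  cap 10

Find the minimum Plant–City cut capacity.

Augment Plant→Sub3→Sub4→City: bottleneck 6, flow now 6.
Augment Plant→Sub3→Bus1→City: bottleneck 1, flow now 7.
Augment Plant→Bus4→Bus2→City: bottleneck 2, flow now 9.
Augment Plant→Bus4→Bus1→City: bottleneck 5, flow now 14.
No augmenting path remains; maximum flow = 14.
By max-flow min-cut, the minimum cut capacity equals the max flow.
In the residual graph, reachable from Plant: {Plant}.
Min-cut edges: Plant→Sub3 (7), Plant→Bus4 (7); capacity 7 + 7 = 14.

14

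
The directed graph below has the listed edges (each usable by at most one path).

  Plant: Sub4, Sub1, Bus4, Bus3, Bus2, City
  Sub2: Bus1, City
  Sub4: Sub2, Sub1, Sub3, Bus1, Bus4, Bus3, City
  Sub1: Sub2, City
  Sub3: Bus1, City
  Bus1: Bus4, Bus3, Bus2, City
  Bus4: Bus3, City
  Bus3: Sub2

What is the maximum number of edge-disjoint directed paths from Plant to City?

Assign every edge capacity 1; by Menger, the answer equals the max flow.
Path Plant→City (+1); total 1.
Path Plant→Sub4→City (+1); total 2.
Path Plant→Sub1→City (+1); total 3.
Path Plant→Bus4→City (+1); total 4.
Path Plant→Bus3→Sub2→City (+1); total 5.
No residual Plant→City path; max flow = 5.
Certifying cut of size 5: {Plant→Bus3, Plant→Bus4, Plant→City, Plant→Sub1, Plant→Sub4}.

5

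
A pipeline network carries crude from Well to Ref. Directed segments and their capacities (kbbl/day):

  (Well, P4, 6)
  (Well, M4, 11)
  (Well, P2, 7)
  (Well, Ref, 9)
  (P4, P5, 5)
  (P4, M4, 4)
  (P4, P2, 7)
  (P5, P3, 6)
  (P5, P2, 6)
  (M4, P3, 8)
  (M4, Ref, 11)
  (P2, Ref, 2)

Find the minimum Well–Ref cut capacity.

22

Augment Well→Ref: bottleneck 9, flow now 9.
Augment Well→M4→Ref: bottleneck 11, flow now 20.
Augment Well→P2→Ref: bottleneck 2, flow now 22.
No augmenting path remains; maximum flow = 22.
By max-flow min-cut, the minimum cut capacity equals the max flow.
In the residual graph, reachable from Well: {Well, P4, P5, M4, P3, P2}.
Min-cut edges: Well→Ref (9), M4→Ref (11), P2→Ref (2); capacity 9 + 11 + 2 = 22.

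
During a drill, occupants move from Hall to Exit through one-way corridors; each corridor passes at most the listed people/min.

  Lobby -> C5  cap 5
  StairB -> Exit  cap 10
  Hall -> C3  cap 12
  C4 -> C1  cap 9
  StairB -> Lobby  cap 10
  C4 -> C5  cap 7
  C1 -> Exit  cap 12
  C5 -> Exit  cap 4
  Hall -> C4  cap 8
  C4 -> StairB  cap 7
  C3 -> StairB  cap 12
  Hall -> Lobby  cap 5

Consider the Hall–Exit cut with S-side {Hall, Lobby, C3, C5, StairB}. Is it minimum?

Given cut capacity: 8 + 4 + 10 = 22.
Augment Hall→Lobby→C5→Exit: bottleneck 4, flow now 4.
Augment Hall→C4→StairB→Exit: bottleneck 7, flow now 11.
Augment Hall→C4→C1→Exit: bottleneck 1, flow now 12.
Augment Hall→C3→StairB→Exit: bottleneck 3, flow now 15.
Augment Hall→C3→StairB→C4→C1→Exit: bottleneck 7, flow now 22. (uses reverse residual edge)
No augmenting path remains; maximum flow = 22.
Cut capacity 22 equals the max flow, so it is a minimum cut.

Yes — it is a minimum cut (capacity 22).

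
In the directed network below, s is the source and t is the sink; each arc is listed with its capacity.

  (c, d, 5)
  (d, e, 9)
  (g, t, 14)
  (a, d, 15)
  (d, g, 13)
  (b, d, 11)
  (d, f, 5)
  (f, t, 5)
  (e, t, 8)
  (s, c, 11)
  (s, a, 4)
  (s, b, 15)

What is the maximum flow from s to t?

Augment s→a→d→e→t: bottleneck 4, flow now 4.
Augment s→b→d→e→t: bottleneck 4, flow now 8.
Augment s→b→d→f→t: bottleneck 5, flow now 13.
Augment s→b→d→g→t: bottleneck 2, flow now 15.
Augment s→c→d→g→t: bottleneck 5, flow now 20.
No augmenting path remains; maximum flow = 20.
In the residual graph, reachable from s: {s, b, c}.
Min-cut edges: s→a (4), b→d (11), c→d (5); capacity 4 + 11 + 5 = 20.
This cut is saturated, so no flow can exceed 20.

20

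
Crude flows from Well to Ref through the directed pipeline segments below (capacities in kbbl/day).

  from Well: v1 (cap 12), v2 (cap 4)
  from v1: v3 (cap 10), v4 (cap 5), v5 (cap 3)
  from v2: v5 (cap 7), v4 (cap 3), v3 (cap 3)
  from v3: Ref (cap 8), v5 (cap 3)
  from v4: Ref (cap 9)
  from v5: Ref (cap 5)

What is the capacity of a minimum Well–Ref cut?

16

Augment Well→v1→v3→Ref: bottleneck 8, flow now 8.
Augment Well→v1→v4→Ref: bottleneck 4, flow now 12.
Augment Well→v2→v4→Ref: bottleneck 3, flow now 15.
Augment Well→v2→v5→Ref: bottleneck 1, flow now 16.
No augmenting path remains; maximum flow = 16.
By max-flow min-cut, the minimum cut capacity equals the max flow.
In the residual graph, reachable from Well: {Well}.
Min-cut edges: Well→v1 (12), Well→v2 (4); capacity 12 + 4 = 16.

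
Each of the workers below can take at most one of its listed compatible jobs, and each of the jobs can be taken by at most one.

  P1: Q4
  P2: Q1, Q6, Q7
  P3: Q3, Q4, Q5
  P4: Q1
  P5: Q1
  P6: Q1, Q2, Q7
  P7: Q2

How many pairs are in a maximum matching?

6

Unit-capacity flow: source→left, listed edges, right→sink; max matching = max flow.
Augmenting path P1→Q4 (+1); matched 1.
Augmenting path P2→Q1 (+1); matched 2.
Augmenting path P3→Q3 (+1); matched 3.
Augmenting path P6→Q2 (+1); matched 4.
Augmenting path P4→Q1→P2→Q6 (+1); matched 5.
Augmenting path P7→Q2→P6→Q7 (+1); matched 6.
No augmenting path remains; maximum matching = 6.
König certificate: {P1, P2, P3, P6, P7, Q1} is a vertex cover of size 6 (every listed pair touches it), so no matching can be larger.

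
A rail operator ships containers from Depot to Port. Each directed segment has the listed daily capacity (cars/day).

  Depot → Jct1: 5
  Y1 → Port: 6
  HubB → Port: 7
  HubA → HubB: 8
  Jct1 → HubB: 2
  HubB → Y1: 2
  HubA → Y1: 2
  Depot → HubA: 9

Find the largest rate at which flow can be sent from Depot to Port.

Augment Depot→Jct1→HubB→Port: bottleneck 2, flow now 2.
Augment Depot→HubA→HubB→Port: bottleneck 5, flow now 7.
Augment Depot→HubA→Y1→Port: bottleneck 2, flow now 9.
Augment Depot→HubA→HubB→Y1→Port: bottleneck 2, flow now 11.
No augmenting path remains; maximum flow = 11.
In the residual graph, reachable from Depot: {Depot, Jct1}.
Min-cut edges: Depot→HubA (9), Jct1→HubB (2); capacity 9 + 2 = 11.
This cut is saturated, so no flow can exceed 11.

11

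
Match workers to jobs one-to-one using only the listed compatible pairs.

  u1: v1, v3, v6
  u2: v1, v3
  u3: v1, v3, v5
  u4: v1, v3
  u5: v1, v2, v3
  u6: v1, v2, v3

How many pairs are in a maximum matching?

Unit-capacity flow: source→left, listed edges, right→sink; max matching = max flow.
Augmenting path u1→v1 (+1); matched 1.
Augmenting path u2→v3 (+1); matched 2.
Augmenting path u3→v5 (+1); matched 3.
Augmenting path u5→v2 (+1); matched 4.
Augmenting path u4→v1→u1→v6 (+1); matched 5.
No augmenting path remains; maximum matching = 5.
König certificate: {u1, u3, v1, v2, v3} is a vertex cover of size 5 (every listed pair touches it), so no matching can be larger.

5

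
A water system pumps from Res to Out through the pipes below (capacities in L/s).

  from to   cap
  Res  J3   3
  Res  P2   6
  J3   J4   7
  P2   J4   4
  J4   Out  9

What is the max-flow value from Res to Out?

7

Augment Res→J3→J4→Out: bottleneck 3, flow now 3.
Augment Res→P2→J4→Out: bottleneck 4, flow now 7.
No augmenting path remains; maximum flow = 7.
In the residual graph, reachable from Res: {Res, P2}.
Min-cut edges: Res→J3 (3), P2→J4 (4); capacity 3 + 4 = 7.
This cut is saturated, so no flow can exceed 7.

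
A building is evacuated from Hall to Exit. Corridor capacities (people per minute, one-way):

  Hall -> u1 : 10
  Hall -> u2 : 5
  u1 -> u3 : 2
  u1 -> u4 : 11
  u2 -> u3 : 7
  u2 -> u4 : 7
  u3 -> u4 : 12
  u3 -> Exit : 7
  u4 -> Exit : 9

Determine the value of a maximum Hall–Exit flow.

Augment Hall→u1→u3→Exit: bottleneck 2, flow now 2.
Augment Hall→u1→u4→Exit: bottleneck 8, flow now 10.
Augment Hall→u2→u3→Exit: bottleneck 5, flow now 15.
No augmenting path remains; maximum flow = 15.
In the residual graph, reachable from Hall: {Hall}.
Min-cut edges: Hall→u1 (10), Hall→u2 (5); capacity 10 + 5 = 15.
This cut is saturated, so no flow can exceed 15.

15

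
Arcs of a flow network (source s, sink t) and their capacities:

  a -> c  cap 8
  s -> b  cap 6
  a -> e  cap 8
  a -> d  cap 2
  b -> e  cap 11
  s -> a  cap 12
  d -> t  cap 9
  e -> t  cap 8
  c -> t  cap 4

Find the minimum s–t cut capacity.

14

Augment s→a→c→t: bottleneck 4, flow now 4.
Augment s→a→d→t: bottleneck 2, flow now 6.
Augment s→a→e→t: bottleneck 6, flow now 12.
Augment s→b→e→t: bottleneck 2, flow now 14.
No augmenting path remains; maximum flow = 14.
By max-flow min-cut, the minimum cut capacity equals the max flow.
In the residual graph, reachable from s: {s, a, b, c, e}.
Min-cut edges: a→d (2), c→t (4), e→t (8); capacity 2 + 4 + 8 = 14.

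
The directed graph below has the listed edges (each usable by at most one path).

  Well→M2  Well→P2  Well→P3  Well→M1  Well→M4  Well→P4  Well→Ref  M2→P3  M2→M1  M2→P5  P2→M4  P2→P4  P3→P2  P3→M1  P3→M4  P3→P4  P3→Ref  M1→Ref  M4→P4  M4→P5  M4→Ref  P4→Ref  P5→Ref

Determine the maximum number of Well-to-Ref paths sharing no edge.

6

Assign every edge capacity 1; by Menger, the answer equals the max flow.
Path Well→Ref (+1); total 1.
Path Well→P3→Ref (+1); total 2.
Path Well→M1→Ref (+1); total 3.
Path Well→M4→Ref (+1); total 4.
Path Well→P4→Ref (+1); total 5.
Path Well→M2→P5→Ref (+1); total 6.
No residual Well→Ref path; max flow = 6.
Certifying cut of size 6: {M1→Ref, M4→Ref, P3→Ref, P4→Ref, P5→Ref, Well→Ref}.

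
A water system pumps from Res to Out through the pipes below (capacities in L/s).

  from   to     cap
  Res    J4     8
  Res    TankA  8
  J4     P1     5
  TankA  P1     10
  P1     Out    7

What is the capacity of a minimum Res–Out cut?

7

Augment Res→J4→P1→Out: bottleneck 5, flow now 5.
Augment Res→TankA→P1→Out: bottleneck 2, flow now 7.
No augmenting path remains; maximum flow = 7.
By max-flow min-cut, the minimum cut capacity equals the max flow.
In the residual graph, reachable from Res: {Res, J4, TankA, P1}.
Min-cut edges: P1→Out (7); capacity 7 = 7.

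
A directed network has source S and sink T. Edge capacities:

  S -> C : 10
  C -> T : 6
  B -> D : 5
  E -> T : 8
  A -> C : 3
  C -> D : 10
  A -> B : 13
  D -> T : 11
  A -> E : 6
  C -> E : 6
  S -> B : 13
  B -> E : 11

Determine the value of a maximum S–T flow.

23

Augment S→C→T: bottleneck 6, flow now 6.
Augment S→B→D→T: bottleneck 5, flow now 11.
Augment S→B→E→T: bottleneck 8, flow now 19.
Augment S→C→D→T: bottleneck 4, flow now 23.
No augmenting path remains; maximum flow = 23.
In the residual graph, reachable from S: {S}.
Min-cut edges: S→B (13), S→C (10); capacity 13 + 10 = 23.
This cut is saturated, so no flow can exceed 23.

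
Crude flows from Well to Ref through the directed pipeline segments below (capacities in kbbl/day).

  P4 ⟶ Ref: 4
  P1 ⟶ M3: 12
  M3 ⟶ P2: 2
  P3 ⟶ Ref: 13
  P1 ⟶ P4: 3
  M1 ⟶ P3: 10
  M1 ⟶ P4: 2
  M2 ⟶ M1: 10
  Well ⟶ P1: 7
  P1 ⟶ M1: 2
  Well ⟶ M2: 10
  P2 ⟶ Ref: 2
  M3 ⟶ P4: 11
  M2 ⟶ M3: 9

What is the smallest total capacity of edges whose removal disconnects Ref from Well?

16

Augment Well→P1→P4→Ref: bottleneck 3, flow now 3.
Augment Well→M2→M1→P4→Ref: bottleneck 1, flow now 4.
Augment Well→M2→M1→P3→Ref: bottleneck 9, flow now 13.
Augment Well→P1→M1→P3→Ref: bottleneck 1, flow now 14.
Augment Well→P1→M3→P2→Ref: bottleneck 2, flow now 16.
No augmenting path remains; maximum flow = 16.
By max-flow min-cut, the minimum cut capacity equals the max flow.
In the residual graph, reachable from Well: {Well, M2, P1, M1, M3, P4}.
Min-cut edges: M1→P3 (10), M3→P2 (2), P4→Ref (4); capacity 10 + 2 + 4 = 16.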